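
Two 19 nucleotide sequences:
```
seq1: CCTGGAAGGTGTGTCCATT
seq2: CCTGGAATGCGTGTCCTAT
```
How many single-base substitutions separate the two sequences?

4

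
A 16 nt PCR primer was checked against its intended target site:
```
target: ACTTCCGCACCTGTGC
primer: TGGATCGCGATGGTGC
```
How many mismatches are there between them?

9

Comparing position by position, 9 bases differ: 1 (A/T), 2 (C/G), 3 (T/G), 4 (T/A), 5 (C/T), 9 (A/G), 10 (C/A), 11 (C/T), 12 (T/G).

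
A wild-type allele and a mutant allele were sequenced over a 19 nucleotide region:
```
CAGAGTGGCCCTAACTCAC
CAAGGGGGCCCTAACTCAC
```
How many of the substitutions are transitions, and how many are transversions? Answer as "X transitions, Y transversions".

2 transitions, 1 transversion

Transitions (purine↔purine or pyrimidine↔pyrimidine): 3 G→A, 4 A→G.
Transversions (purine↔pyrimidine): 6 T→G.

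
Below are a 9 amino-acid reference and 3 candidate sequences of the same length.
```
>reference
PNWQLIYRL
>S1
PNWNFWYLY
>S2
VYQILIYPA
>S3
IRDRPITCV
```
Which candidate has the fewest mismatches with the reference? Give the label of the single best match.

S1

Hamming distances to reference — S1: 5; S2: 6; S3: 8.
Smallest is S1 with 5 mismatches.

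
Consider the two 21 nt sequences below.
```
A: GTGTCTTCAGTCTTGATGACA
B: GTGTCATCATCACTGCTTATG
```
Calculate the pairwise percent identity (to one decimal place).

57.1%

Mismatches at positions 6, 10, 11, 12, 13, 16, 18, 20, 21 (1-based): 9 of 21.
Identical positions: 12/21 = 57.14% → 57.1%.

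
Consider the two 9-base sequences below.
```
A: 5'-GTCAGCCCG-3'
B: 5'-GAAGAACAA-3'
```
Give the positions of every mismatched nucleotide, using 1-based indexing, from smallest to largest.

2, 3, 4, 5, 6, 8, 9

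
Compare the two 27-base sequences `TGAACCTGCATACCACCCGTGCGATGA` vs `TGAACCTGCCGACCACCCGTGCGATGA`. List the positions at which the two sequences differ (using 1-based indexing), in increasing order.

10, 11

Differences at position 10 (A→C), position 11 (T→G).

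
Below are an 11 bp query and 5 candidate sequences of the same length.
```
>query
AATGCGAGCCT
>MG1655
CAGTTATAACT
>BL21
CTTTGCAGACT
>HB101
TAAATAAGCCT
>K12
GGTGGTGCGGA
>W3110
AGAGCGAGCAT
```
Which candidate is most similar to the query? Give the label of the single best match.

W3110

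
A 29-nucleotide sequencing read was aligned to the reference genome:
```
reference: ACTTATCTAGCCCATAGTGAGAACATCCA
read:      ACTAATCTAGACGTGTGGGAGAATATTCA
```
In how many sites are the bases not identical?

9

The sequences differ at sites 4, 11, 13, 14, 15, 16, 18, 24, 27 (1-based) — 9 in total.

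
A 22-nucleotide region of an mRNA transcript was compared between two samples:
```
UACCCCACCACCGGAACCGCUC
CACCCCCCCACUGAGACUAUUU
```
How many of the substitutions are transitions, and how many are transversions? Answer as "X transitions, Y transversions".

8 transitions, 1 transversion

Transitions (purine↔purine or pyrimidine↔pyrimidine): 1 U→C, 12 C→U, 14 G→A, 15 A→G, 18 C→U, 19 G→A, 20 C→U, 22 C→U.
Transversions (purine↔pyrimidine): 7 A→C.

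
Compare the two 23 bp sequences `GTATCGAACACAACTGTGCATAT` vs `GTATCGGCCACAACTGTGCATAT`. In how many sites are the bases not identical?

Mismatches (1-based): site 7: A→G; site 8: A→C.

2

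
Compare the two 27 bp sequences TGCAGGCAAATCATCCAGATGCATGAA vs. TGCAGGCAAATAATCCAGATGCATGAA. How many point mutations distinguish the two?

Mismatches (1-based): base 12: C→A.

1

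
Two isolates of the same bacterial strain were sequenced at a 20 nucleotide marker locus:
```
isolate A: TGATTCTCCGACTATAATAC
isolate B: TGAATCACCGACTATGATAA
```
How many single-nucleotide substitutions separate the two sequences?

Mismatches (1-based): base 4: T→A; base 7: T→A; base 16: A→G; base 20: C→A.

4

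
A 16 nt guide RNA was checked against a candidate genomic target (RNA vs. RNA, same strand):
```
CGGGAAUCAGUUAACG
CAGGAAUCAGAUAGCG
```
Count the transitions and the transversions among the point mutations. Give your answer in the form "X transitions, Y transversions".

Mismatches (1-based):
site 2: G→A (purine→purine, transition)
site 11: U→A (pyrimidine→purine, transversion)
site 14: A→G (purine→purine, transition)

2 transitions, 1 transversion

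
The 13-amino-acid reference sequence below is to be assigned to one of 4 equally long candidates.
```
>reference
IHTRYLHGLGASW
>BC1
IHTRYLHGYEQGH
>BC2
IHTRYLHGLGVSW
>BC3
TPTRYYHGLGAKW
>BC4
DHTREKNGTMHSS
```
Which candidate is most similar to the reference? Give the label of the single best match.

BC2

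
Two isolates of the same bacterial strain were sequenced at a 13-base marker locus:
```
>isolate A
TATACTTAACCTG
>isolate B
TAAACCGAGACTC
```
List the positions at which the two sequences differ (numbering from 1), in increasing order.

3, 6, 7, 9, 10, 13

Differences at position 3 (T→A), position 6 (T→C), position 7 (T→G), position 9 (A→G), position 10 (C→A), position 13 (G→C).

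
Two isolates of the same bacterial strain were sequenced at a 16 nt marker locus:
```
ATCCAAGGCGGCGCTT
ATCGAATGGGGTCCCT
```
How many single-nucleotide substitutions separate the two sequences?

6

The sequences differ at positions 4, 7, 9, 12, 13, 15 (1-based) — 6 in total.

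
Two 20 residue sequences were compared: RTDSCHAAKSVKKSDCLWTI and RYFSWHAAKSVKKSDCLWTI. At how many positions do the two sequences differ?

The sequences differ at positions 2, 3, 5 (1-based) — 3 in total.

3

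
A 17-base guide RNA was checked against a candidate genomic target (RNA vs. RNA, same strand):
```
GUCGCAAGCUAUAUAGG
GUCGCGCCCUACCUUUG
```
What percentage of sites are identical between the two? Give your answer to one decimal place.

Mismatches at positions 6, 7, 8, 12, 13, 15, 16 (1-based): 7 of 17.
Identical positions: 10/17 = 58.82% → 58.8%.

58.8%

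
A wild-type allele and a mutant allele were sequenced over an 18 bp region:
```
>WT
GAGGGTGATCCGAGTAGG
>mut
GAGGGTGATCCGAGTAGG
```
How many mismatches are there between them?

The two sequences are identical at every position.

0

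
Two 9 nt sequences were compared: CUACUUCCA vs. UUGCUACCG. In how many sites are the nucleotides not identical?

4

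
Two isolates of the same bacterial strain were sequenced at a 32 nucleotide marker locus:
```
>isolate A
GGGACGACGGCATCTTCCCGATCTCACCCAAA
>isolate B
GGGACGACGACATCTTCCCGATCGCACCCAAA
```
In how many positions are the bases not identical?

2

Comparing position by position, 2 positions differ: 10 (G/A), 24 (T/G).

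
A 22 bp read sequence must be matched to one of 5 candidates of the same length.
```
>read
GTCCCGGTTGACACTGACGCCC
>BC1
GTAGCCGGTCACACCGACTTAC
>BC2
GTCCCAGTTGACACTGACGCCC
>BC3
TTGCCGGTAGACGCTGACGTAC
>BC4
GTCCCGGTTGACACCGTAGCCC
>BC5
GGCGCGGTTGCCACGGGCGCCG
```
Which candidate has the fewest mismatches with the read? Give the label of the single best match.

BC2

Hamming distances to read — BC1: 9; BC2: 1; BC3: 6; BC4: 3; BC5: 6.
Smallest is BC2 with 1 mismatch.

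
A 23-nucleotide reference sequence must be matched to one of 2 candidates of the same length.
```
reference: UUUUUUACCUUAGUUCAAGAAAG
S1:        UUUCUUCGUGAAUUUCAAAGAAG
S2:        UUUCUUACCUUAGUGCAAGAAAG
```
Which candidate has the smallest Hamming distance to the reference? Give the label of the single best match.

S2

S1 differs at 9 positions; S2 differs at 2 positions. The closest is S2.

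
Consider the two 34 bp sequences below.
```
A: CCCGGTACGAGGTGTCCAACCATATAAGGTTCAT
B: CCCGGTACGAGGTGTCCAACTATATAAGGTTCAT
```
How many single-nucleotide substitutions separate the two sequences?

1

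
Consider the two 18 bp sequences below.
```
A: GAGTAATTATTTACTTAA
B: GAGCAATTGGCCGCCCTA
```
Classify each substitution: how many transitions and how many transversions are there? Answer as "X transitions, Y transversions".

Mismatches (1-based):
position 4: T→C (pyrimidine→pyrimidine, transition)
position 9: A→G (purine→purine, transition)
position 10: T→G (pyrimidine→purine, transversion)
position 11: T→C (pyrimidine→pyrimidine, transition)
position 12: T→C (pyrimidine→pyrimidine, transition)
position 13: A→G (purine→purine, transition)
position 15: T→C (pyrimidine→pyrimidine, transition)
position 16: T→C (pyrimidine→pyrimidine, transition)
position 17: A→T (purine→pyrimidine, transversion)

7 transitions, 2 transversions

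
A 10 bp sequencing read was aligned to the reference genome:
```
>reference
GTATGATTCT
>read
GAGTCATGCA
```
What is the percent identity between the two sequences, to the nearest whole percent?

5 positions differ (2, 3, 5, 8, 10), so 5 of 10 match: 5/10 = 50%.

50%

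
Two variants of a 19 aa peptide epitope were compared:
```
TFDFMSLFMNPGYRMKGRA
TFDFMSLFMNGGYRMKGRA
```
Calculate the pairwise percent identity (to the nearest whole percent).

95%

1 position differs (11), so 18 of 19 match: 18/19 = 94.74%.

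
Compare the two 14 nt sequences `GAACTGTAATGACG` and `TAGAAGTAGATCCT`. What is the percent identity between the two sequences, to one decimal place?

35.7%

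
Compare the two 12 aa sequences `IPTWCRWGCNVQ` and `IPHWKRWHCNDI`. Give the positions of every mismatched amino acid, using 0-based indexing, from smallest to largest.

2, 4, 7, 10, 11

Differences at position 2 (T→H), position 4 (C→K), position 7 (G→H), position 10 (V→D), position 11 (Q→I).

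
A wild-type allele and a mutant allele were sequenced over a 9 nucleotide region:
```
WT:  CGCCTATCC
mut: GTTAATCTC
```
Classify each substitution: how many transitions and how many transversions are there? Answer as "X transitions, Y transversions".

Mismatches (1-based):
base 1: C→G (pyrimidine→purine, transversion)
base 2: G→T (purine→pyrimidine, transversion)
base 3: C→T (pyrimidine→pyrimidine, transition)
base 4: C→A (pyrimidine→purine, transversion)
base 5: T→A (pyrimidine→purine, transversion)
base 6: A→T (purine→pyrimidine, transversion)
base 7: T→C (pyrimidine→pyrimidine, transition)
base 8: C→T (pyrimidine→pyrimidine, transition)

3 transitions, 5 transversions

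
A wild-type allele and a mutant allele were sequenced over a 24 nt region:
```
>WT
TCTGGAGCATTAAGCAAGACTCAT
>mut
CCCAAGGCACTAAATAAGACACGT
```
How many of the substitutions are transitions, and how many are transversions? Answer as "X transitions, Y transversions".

Transitions (purine↔purine or pyrimidine↔pyrimidine): 1 T→C, 3 T→C, 4 G→A, 5 G→A, 6 A→G, 10 T→C, 14 G→A, 15 C→T, 23 A→G.
Transversions (purine↔pyrimidine): 21 T→A.

9 transitions, 1 transversion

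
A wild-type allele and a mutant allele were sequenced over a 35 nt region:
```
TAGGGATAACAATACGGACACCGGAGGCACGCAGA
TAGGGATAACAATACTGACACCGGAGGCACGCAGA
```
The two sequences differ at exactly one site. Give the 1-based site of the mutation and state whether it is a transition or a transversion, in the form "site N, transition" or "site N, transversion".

site 16, transversion

Site 16 changes G→T. G is a purine and T is a pyrimidine, so this is a transversion.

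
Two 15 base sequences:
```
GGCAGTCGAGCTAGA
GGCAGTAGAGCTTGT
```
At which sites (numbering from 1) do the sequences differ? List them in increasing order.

Scanning 1-based: 7: C/A; 13: A/T; 15: A/T.

7, 13, 15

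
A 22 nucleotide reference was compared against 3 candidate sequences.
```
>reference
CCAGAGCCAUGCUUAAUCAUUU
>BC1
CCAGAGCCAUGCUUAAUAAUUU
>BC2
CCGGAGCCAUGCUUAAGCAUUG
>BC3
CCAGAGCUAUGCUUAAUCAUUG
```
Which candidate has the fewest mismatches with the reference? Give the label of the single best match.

Hamming distances to reference — BC1: 1; BC2: 3; BC3: 2.
Smallest is BC1 with 1 mismatch.

BC1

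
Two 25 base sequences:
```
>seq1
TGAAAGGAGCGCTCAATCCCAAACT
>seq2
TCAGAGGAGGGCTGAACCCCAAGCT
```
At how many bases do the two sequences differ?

The sequences differ at bases 2, 4, 10, 14, 17, 23 (1-based) — 6 in total.

6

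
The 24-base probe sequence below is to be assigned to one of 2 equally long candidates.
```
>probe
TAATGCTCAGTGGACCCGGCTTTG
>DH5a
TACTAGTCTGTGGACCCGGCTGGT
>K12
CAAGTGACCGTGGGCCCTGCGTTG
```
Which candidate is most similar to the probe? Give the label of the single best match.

DH5a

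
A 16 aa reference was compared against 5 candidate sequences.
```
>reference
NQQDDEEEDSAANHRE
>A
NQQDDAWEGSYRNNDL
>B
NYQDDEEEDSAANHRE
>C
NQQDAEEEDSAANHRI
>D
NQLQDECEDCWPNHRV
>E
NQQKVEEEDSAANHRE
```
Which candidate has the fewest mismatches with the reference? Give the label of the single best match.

B

Hamming distances to reference — A: 8; B: 1; C: 2; D: 7; E: 2.
Smallest is B with 1 mismatch.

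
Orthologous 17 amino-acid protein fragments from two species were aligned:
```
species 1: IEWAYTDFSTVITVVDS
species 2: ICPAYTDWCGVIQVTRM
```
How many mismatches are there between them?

Comparing position by position, 9 residues differ: 2 (E/C), 3 (W/P), 8 (F/W), 9 (S/C), 10 (T/G), 13 (T/Q), 15 (V/T), 16 (D/R), 17 (S/M).

9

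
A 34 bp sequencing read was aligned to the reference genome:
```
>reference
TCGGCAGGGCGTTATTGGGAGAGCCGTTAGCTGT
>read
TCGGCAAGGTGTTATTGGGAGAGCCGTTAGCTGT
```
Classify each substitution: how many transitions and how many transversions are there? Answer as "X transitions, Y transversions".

Mismatches (1-based):
base 7: G→A (purine→purine, transition)
base 10: C→T (pyrimidine→pyrimidine, transition)

2 transitions, 0 transversions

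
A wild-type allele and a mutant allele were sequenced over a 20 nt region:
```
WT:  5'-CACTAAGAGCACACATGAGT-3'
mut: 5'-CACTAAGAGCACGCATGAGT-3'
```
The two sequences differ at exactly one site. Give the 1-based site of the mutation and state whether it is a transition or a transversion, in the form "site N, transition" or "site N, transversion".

site 13, transition

Site 13 changes A→G. A is a purine and G is a purine, so this is a transition.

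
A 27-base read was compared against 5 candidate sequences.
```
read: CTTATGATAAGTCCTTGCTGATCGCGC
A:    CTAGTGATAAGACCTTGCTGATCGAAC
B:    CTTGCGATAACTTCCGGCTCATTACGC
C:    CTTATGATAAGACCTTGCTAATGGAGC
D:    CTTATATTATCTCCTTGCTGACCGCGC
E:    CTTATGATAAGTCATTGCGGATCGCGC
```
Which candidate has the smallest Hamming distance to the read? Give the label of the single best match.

E

A differs at 5 positions; B differs at 9 positions; C differs at 4 positions; D differs at 5 positions; E differs at 2 positions. The closest is E.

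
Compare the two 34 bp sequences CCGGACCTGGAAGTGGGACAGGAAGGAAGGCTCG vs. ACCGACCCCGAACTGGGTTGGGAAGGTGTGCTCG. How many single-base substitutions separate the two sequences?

11

The sequences differ at sites 1, 3, 8, 9, 13, 18, 19, 20, 27, 28, 29 (1-based) — 11 in total.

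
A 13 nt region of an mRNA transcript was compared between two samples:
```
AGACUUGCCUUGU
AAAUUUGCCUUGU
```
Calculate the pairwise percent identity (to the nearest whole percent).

2 positions differ (2, 4), so 11 of 13 match: 11/13 = 84.62%.

85%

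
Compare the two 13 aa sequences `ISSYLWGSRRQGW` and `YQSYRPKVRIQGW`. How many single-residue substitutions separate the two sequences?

7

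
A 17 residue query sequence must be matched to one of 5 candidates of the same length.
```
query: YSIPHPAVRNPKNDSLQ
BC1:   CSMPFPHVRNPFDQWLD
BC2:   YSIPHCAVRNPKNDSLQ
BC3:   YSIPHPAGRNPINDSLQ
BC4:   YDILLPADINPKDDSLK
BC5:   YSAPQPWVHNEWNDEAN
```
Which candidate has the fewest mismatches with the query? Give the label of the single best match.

BC2

Hamming distances to query — BC1: 9; BC2: 1; BC3: 2; BC4: 7; BC5: 9.
Smallest is BC2 with 1 mismatch.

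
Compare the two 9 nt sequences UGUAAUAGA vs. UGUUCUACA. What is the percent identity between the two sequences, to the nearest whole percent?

67%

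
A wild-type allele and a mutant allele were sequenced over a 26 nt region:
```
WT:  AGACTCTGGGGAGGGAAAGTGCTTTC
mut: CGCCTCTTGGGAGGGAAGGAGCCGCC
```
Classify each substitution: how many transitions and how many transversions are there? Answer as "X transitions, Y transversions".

3 transitions, 5 transversions

Mismatches (1-based):
site 1: A→C (purine→pyrimidine, transversion)
site 3: A→C (purine→pyrimidine, transversion)
site 8: G→T (purine→pyrimidine, transversion)
site 18: A→G (purine→purine, transition)
site 20: T→A (pyrimidine→purine, transversion)
site 23: T→C (pyrimidine→pyrimidine, transition)
site 24: T→G (pyrimidine→purine, transversion)
site 25: T→C (pyrimidine→pyrimidine, transition)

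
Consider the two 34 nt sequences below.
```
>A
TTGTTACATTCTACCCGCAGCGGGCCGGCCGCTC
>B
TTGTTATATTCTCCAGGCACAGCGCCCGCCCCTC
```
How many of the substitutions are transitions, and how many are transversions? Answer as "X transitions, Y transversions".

Transitions (purine↔purine or pyrimidine↔pyrimidine): 7 C→T.
Transversions (purine↔pyrimidine): 13 A→C, 15 C→A, 16 C→G, 20 G→C, 21 C→A, 23 G→C, 27 G→C, 31 G→C.

1 transition, 8 transversions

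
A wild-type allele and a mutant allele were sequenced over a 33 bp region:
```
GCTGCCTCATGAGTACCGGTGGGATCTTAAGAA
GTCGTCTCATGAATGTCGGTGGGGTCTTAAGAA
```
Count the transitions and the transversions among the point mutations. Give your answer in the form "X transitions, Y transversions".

7 transitions, 0 transversions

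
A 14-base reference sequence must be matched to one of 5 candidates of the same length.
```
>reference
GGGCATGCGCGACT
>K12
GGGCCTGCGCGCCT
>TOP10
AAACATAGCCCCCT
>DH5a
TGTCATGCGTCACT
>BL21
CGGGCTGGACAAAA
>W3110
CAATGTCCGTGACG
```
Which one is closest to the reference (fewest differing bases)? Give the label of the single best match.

Hamming distances to reference — K12: 2; TOP10: 8; DH5a: 4; BL21: 8; W3110: 8.
Smallest is K12 with 2 mismatches.

K12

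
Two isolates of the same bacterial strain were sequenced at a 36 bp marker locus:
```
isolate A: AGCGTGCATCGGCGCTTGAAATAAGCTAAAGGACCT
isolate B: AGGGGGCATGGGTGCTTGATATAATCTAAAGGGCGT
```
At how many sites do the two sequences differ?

Comparing position by position, 8 sites differ: 3 (C/G), 5 (T/G), 10 (C/G), 13 (C/T), 20 (A/T), 25 (G/T), 33 (A/G), 35 (C/G).

8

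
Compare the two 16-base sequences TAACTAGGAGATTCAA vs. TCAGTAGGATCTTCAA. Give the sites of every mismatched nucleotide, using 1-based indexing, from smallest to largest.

2, 4, 10, 11

Differences at site 2 (A→C), site 4 (C→G), site 10 (G→T), site 11 (A→C).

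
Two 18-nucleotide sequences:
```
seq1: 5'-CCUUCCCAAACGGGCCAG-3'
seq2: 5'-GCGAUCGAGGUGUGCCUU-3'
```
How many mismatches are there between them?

11

The sequences differ at bases 1, 3, 4, 5, 7, 9, 10, 11, 13, 17, 18 (1-based) — 11 in total.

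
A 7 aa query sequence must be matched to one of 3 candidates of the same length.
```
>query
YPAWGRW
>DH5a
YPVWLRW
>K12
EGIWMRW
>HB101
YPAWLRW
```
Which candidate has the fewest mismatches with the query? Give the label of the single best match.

Hamming distances to query — DH5a: 2; K12: 4; HB101: 1.
Smallest is HB101 with 1 mismatch.

HB101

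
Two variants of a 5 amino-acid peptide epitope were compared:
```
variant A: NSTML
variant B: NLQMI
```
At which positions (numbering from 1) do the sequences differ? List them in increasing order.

2, 3, 5

Scanning 1-based: 2: S/L; 3: T/Q; 5: L/I.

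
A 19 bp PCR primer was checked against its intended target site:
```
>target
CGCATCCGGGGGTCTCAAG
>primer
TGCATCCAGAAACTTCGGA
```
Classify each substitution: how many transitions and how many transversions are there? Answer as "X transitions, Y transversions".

10 transitions, 0 transversions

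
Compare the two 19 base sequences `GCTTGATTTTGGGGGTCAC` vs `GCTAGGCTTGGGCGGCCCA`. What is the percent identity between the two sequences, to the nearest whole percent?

Mismatches at positions 4, 6, 7, 10, 13, 16, 18, 19 (1-based): 8 of 19.
Identical positions: 11/19 = 57.89% → 58%.

58%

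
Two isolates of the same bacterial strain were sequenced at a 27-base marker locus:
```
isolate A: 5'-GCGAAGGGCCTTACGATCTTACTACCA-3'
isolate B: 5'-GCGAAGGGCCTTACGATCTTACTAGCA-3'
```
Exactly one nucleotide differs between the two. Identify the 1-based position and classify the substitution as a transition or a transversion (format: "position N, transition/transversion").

position 25, transversion

Position 25 changes C→G. C is a pyrimidine and G is a purine, so this is a transversion.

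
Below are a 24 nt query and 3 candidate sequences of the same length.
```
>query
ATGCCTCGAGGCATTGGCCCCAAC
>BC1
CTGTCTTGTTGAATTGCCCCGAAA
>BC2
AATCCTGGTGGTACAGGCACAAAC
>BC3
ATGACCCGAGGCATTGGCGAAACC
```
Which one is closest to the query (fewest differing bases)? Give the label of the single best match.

BC3

BC1 differs at 9 bases; BC2 differs at 9 bases; BC3 differs at 6 bases. The closest is BC3.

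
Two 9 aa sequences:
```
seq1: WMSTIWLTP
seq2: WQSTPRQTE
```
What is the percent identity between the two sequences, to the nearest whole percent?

Mismatches at positions 2, 5, 6, 7, 9 (1-based): 5 of 9.
Identical positions: 4/9 = 44.44% → 44%.

44%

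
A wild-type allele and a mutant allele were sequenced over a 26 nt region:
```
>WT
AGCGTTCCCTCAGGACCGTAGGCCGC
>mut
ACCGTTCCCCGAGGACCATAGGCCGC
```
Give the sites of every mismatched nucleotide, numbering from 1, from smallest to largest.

2, 10, 11, 18

Scanning 1-based: 2: G/C; 10: T/C; 11: C/G; 18: G/A.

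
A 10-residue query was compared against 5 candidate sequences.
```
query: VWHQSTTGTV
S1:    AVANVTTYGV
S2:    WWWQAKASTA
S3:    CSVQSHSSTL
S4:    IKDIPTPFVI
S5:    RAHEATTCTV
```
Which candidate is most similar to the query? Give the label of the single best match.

S1 differs at 7 residues; S2 differs at 7 residues; S3 differs at 7 residues; S4 differs at 9 residues; S5 differs at 5 residues. The closest is S5.

S5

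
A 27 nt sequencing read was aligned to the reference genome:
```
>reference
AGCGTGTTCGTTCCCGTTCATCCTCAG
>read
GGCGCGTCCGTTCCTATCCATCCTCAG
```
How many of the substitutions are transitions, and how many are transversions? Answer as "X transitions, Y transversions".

Transitions (purine↔purine or pyrimidine↔pyrimidine): 1 A→G, 5 T→C, 8 T→C, 15 C→T, 16 G→A, 18 T→C.
Transversions (purine↔pyrimidine): none.

6 transitions, 0 transversions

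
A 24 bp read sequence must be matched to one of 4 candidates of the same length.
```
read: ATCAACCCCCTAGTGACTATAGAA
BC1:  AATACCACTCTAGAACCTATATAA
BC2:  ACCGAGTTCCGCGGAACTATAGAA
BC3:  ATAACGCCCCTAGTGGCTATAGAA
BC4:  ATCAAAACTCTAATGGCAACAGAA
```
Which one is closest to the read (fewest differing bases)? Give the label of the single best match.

BC3

Hamming distances to read — BC1: 9; BC2: 9; BC3: 4; BC4: 7.
Smallest is BC3 with 4 mismatches.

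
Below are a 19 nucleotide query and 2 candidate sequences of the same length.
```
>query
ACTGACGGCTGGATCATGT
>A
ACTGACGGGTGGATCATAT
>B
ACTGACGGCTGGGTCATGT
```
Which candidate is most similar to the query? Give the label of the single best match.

B

Hamming distances to query — A: 2; B: 1.
Smallest is B with 1 mismatch.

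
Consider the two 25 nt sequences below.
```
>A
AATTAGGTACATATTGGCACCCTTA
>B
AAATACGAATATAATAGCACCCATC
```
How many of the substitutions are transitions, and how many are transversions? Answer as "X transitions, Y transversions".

Mismatches (1-based):
base 3: T→A (pyrimidine→purine, transversion)
base 6: G→C (purine→pyrimidine, transversion)
base 8: T→A (pyrimidine→purine, transversion)
base 10: C→T (pyrimidine→pyrimidine, transition)
base 14: T→A (pyrimidine→purine, transversion)
base 16: G→A (purine→purine, transition)
base 23: T→A (pyrimidine→purine, transversion)
base 25: A→C (purine→pyrimidine, transversion)

2 transitions, 6 transversions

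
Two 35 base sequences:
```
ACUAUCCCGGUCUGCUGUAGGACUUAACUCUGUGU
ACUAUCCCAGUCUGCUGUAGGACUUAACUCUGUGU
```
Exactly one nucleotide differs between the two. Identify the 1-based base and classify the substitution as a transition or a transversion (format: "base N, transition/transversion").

base 9, transition

The sequences differ only at base 9: G→A (purine→purine), a transition.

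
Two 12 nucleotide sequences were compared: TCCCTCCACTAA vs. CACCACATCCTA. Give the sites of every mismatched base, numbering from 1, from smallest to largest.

1, 2, 5, 7, 8, 10, 11

Differences at site 1 (T→C), site 2 (C→A), site 5 (T→A), site 7 (C→A), site 8 (A→T), site 10 (T→C), site 11 (A→T).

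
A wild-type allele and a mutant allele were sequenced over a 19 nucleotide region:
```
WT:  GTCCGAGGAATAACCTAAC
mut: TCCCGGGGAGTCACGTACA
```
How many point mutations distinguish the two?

The sequences differ at bases 1, 2, 6, 10, 12, 15, 18, 19 (1-based) — 8 in total.

8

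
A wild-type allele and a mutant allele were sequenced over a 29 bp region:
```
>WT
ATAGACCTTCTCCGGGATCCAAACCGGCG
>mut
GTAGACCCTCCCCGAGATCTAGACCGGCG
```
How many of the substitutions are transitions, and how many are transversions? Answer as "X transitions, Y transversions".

6 transitions, 0 transversions

Mismatches (1-based):
position 1: A→G (purine→purine, transition)
position 8: T→C (pyrimidine→pyrimidine, transition)
position 11: T→C (pyrimidine→pyrimidine, transition)
position 15: G→A (purine→purine, transition)
position 20: C→T (pyrimidine→pyrimidine, transition)
position 22: A→G (purine→purine, transition)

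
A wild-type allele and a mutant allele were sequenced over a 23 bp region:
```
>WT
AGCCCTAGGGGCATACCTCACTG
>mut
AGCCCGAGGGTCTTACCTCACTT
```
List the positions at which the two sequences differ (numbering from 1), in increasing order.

6, 11, 13, 23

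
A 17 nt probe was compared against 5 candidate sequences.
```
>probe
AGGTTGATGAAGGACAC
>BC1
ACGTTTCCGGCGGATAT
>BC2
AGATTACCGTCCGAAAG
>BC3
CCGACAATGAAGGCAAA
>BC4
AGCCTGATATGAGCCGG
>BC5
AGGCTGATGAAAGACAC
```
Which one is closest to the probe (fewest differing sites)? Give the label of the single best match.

BC1 differs at 8 sites; BC2 differs at 9 sites; BC3 differs at 8 sites; BC4 differs at 9 sites; BC5 differs at 2 sites. The closest is BC5.

BC5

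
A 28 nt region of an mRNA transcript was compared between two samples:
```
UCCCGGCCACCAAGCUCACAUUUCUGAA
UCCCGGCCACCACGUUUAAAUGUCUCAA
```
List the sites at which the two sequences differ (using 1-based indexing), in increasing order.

Scanning 1-based: 13: A/C; 15: C/U; 17: C/U; 19: C/A; 22: U/G; 26: G/C.

13, 15, 17, 19, 22, 26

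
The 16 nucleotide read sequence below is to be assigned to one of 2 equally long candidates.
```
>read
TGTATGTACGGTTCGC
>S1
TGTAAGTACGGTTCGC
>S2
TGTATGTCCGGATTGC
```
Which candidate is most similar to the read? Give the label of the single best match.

S1 differs at 1 position; S2 differs at 3 positions. The closest is S1.

S1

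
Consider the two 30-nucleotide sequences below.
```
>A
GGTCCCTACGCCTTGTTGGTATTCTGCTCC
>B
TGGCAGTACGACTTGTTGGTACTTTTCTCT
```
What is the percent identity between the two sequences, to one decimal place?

70.0%

9 positions differ (1, 3, 5, 6, 11, 22, 24, 26, 30), so 21 of 30 match: 21/30 = 70%.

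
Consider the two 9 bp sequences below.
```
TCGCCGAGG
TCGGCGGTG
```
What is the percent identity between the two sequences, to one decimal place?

66.7%

3 positions differ (4, 7, 8), so 6 of 9 match: 6/9 = 66.67%.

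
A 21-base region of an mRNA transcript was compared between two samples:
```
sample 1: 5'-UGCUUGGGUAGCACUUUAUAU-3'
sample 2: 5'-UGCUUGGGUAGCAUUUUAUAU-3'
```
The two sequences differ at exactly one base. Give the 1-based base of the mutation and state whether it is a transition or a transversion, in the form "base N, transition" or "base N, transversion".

base 14, transition

The sequences differ only at base 14: C→U (pyrimidine→pyrimidine), a transition.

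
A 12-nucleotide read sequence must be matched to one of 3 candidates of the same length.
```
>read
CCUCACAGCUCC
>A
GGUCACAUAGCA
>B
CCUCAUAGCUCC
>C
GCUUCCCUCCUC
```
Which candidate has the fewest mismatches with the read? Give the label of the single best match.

B

A differs at 6 sites; B differs at 1 site; C differs at 7 sites. The closest is B.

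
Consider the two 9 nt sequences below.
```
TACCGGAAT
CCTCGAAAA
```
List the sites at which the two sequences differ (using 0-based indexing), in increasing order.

Differences at site 0 (T→C), site 1 (A→C), site 2 (C→T), site 5 (G→A), site 8 (T→A).

0, 1, 2, 5, 8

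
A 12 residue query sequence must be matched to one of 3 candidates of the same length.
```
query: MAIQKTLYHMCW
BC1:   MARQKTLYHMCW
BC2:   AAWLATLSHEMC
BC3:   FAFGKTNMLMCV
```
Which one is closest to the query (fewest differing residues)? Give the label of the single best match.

BC1 differs at 1 residue; BC2 differs at 8 residues; BC3 differs at 7 residues. The closest is BC1.

BC1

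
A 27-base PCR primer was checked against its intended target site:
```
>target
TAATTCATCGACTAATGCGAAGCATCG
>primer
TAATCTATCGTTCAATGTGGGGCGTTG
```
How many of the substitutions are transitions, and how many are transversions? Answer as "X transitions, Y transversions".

9 transitions, 1 transversion

Transitions (purine↔purine or pyrimidine↔pyrimidine): 5 T→C, 6 C→T, 12 C→T, 13 T→C, 18 C→T, 20 A→G, 21 A→G, 24 A→G, 26 C→T.
Transversions (purine↔pyrimidine): 11 A→T.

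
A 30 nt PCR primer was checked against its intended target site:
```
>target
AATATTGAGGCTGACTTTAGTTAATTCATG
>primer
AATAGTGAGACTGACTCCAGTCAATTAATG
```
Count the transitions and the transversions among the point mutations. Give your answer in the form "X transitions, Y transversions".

Mismatches (1-based):
base 5: T→G (pyrimidine→purine, transversion)
base 10: G→A (purine→purine, transition)
base 17: T→C (pyrimidine→pyrimidine, transition)
base 18: T→C (pyrimidine→pyrimidine, transition)
base 22: T→C (pyrimidine→pyrimidine, transition)
base 27: C→A (pyrimidine→purine, transversion)

4 transitions, 2 transversions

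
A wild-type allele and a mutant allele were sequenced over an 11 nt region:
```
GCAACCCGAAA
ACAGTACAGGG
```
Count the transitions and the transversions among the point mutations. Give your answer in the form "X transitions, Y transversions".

Mismatches (1-based):
position 1: G→A (purine→purine, transition)
position 4: A→G (purine→purine, transition)
position 5: C→T (pyrimidine→pyrimidine, transition)
position 6: C→A (pyrimidine→purine, transversion)
position 8: G→A (purine→purine, transition)
position 9: A→G (purine→purine, transition)
position 10: A→G (purine→purine, transition)
position 11: A→G (purine→purine, transition)

7 transitions, 1 transversion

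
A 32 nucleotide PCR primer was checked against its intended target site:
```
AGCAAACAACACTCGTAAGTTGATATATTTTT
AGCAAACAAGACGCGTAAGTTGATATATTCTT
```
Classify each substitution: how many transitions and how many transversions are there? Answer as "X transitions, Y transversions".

Mismatches (1-based):
position 10: C→G (pyrimidine→purine, transversion)
position 13: T→G (pyrimidine→purine, transversion)
position 30: T→C (pyrimidine→pyrimidine, transition)

1 transition, 2 transversions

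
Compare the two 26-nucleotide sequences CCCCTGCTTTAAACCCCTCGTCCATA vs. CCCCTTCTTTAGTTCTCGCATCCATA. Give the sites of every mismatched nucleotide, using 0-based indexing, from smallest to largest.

5, 11, 12, 13, 15, 17, 19

Scanning 0-based: 5: G/T; 11: A/G; 12: A/T; 13: C/T; 15: C/T; 17: T/G; 19: G/A.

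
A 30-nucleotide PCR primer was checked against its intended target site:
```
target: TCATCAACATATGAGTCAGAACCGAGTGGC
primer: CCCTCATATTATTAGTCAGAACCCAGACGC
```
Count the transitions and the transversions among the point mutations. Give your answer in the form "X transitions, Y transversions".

Transitions (purine↔purine or pyrimidine↔pyrimidine): 1 T→C.
Transversions (purine↔pyrimidine): 3 A→C, 7 A→T, 8 C→A, 9 A→T, 13 G→T, 24 G→C, 27 T→A, 28 G→C.

1 transition, 8 transversions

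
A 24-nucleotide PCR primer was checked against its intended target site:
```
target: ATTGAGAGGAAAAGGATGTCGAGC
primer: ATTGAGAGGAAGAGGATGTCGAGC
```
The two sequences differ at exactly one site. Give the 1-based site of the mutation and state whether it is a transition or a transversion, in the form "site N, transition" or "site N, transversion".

site 12, transition

The sequences differ only at site 12: A→G (purine→purine), a transition.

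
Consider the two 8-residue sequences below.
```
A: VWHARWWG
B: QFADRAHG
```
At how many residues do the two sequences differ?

6

The sequences differ at residues 1, 2, 3, 4, 6, 7 (1-based) — 6 in total.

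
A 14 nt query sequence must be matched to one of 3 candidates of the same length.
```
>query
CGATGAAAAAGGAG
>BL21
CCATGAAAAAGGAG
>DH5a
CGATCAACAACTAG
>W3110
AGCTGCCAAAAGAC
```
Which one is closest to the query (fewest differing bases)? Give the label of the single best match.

BL21 differs at 1 base; DH5a differs at 4 bases; W3110 differs at 6 bases. The closest is BL21.

BL21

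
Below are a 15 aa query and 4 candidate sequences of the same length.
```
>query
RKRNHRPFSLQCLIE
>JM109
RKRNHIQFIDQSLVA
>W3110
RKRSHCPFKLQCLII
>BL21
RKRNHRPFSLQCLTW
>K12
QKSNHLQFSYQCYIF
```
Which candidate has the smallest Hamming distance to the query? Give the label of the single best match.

BL21

Hamming distances to query — JM109: 7; W3110: 4; BL21: 2; K12: 7.
Smallest is BL21 with 2 mismatches.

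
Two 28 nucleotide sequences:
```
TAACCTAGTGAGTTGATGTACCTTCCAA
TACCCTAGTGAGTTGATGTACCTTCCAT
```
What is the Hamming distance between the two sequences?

The sequences differ at bases 3, 28 (1-based) — 2 in total.

2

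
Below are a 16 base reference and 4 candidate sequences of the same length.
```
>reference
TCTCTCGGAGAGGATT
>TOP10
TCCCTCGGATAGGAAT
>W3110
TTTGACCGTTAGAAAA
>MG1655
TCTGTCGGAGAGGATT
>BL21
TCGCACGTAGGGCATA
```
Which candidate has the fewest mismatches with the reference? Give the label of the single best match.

MG1655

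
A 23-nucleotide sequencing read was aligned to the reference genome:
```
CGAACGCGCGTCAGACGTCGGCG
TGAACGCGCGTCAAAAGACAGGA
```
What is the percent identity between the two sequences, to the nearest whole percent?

70%

Mismatches at positions 1, 14, 16, 18, 20, 22, 23 (1-based): 7 of 23.
Identical positions: 16/23 = 69.57% → 70%.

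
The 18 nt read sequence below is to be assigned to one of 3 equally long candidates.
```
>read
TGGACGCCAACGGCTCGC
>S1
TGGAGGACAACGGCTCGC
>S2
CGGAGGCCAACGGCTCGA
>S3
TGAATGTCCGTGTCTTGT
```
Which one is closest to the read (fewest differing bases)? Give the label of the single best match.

S1

S1 differs at 2 bases; S2 differs at 3 bases; S3 differs at 9 bases. The closest is S1.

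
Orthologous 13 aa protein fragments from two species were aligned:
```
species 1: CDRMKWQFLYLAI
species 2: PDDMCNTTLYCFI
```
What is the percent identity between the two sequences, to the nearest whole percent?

38%

8 positions differ (1, 3, 5, 6, 7, 8, 11, 12), so 5 of 13 match: 5/13 = 38.46%.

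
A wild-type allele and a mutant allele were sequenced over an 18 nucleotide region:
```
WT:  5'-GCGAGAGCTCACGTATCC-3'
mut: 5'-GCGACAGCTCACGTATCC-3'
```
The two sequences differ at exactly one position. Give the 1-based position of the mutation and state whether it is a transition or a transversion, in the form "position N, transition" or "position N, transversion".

position 5, transversion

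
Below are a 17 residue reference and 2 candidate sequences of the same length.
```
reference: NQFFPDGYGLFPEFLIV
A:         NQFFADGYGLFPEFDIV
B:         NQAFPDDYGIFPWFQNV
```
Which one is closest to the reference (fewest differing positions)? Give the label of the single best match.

A

Hamming distances to reference — A: 2; B: 6.
Smallest is A with 2 mismatches.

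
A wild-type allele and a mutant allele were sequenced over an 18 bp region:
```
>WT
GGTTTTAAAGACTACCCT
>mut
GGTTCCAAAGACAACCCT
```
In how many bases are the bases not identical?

The sequences differ at bases 5, 6, 13 (1-based) — 3 in total.

3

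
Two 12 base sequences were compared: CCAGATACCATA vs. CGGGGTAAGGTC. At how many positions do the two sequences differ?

Mismatches (1-based): position 2: C→G; position 3: A→G; position 5: A→G; position 8: C→A; position 9: C→G; position 10: A→G; position 12: A→C.

7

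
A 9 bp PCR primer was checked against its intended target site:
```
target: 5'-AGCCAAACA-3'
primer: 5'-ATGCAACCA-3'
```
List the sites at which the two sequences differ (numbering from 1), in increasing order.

2, 3, 7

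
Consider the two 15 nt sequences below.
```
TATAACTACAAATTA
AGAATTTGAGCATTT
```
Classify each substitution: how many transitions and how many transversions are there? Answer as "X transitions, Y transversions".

Transitions (purine↔purine or pyrimidine↔pyrimidine): 2 A→G, 6 C→T, 8 A→G, 10 A→G.
Transversions (purine↔pyrimidine): 1 T→A, 3 T→A, 5 A→T, 9 C→A, 11 A→C, 15 A→T.

4 transitions, 6 transversions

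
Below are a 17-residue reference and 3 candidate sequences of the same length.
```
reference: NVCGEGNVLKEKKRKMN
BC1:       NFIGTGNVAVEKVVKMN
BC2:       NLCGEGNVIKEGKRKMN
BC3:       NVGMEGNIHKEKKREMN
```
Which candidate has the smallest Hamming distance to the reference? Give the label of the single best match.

BC2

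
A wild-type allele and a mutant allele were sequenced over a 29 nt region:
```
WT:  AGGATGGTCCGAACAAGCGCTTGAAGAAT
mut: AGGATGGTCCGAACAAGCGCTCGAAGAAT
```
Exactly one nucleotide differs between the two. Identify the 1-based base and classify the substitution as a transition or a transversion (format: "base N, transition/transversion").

base 22, transition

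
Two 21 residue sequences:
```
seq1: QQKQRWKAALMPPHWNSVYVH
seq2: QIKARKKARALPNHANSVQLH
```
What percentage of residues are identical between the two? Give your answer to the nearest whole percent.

52%

10 positions differ (2, 4, 6, 9, 10, 11, 13, 15, 19, 20), so 11 of 21 match: 11/21 = 52.38%.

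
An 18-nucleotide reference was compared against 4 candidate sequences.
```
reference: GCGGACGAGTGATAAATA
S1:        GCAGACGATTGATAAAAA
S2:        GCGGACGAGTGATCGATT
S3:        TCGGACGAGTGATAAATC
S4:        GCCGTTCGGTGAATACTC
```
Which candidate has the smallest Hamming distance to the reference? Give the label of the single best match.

S3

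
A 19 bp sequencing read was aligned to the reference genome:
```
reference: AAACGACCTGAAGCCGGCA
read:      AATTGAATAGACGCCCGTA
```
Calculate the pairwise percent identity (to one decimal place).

57.9%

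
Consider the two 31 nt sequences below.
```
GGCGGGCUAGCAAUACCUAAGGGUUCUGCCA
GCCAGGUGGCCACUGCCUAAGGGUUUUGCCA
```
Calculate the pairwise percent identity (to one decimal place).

71.0%

Mismatches at positions 2, 4, 7, 8, 9, 10, 13, 15, 26 (1-based): 9 of 31.
Identical positions: 22/31 = 70.97% → 71.0%.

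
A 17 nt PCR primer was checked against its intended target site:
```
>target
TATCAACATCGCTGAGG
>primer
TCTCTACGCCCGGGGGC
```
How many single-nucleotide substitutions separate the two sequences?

Comparing position by position, 9 sites differ: 2 (A/C), 5 (A/T), 8 (A/G), 9 (T/C), 11 (G/C), 12 (C/G), 13 (T/G), 15 (A/G), 17 (G/C).

9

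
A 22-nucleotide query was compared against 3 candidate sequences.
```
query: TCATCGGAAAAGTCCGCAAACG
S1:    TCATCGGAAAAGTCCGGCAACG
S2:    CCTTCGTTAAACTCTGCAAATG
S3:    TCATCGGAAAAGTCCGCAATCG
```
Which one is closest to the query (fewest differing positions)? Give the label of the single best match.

S3

Hamming distances to query — S1: 2; S2: 7; S3: 1.
Smallest is S3 with 1 mismatch.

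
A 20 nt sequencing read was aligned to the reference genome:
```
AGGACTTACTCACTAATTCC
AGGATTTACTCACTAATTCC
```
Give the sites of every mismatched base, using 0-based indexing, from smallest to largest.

Differences at site 4 (C→T).

4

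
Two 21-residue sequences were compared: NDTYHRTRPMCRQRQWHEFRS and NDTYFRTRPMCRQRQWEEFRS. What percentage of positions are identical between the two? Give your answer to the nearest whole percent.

2 positions differ (5, 17), so 19 of 21 match: 19/21 = 90.48%.

90%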